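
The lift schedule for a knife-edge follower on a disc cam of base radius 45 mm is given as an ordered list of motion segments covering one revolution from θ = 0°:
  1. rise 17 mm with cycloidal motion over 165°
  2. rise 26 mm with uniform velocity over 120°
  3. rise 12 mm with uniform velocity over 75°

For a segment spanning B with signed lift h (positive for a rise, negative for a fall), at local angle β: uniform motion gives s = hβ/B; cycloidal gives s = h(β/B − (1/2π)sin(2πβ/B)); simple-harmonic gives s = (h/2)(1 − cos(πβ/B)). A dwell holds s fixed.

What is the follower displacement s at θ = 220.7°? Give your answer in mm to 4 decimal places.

seg 1 [0°–165°] cycloidal, h=17: full span → s += 17 → s = 17.0000
seg 2 [165°–285°] uniform, h=26: θ=220.7° here. β=55.7, B=120. 26·55.7/120 = 12.0683 → s = 29.0683

29.0683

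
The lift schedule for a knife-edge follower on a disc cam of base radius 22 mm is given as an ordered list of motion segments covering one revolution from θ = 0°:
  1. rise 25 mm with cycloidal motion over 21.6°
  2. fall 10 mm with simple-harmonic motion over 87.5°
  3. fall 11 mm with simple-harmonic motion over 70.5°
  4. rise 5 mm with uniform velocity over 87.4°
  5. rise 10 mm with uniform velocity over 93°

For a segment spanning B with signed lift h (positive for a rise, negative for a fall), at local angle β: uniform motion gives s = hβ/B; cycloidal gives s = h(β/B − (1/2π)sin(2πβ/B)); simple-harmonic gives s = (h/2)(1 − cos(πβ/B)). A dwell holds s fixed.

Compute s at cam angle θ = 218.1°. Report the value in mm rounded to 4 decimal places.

seg 1 [0°–21.6°] cycloidal, h=25: full span → s += 25 → s = 25.0000
seg 2 [21.6°–109.1°] simple-harmonic, h=-10: full span → s += -10 → s = 15.0000
seg 3 [109.1°–179.6°] simple-harmonic, h=-11: full span → s += -11 → s = 4.0000
seg 4 [179.6°–267°] uniform, h=5: θ=218.1° here. β=38.5, B=87.4. 5·38.5/87.4 = 2.2025 → s = 6.2025

6.2025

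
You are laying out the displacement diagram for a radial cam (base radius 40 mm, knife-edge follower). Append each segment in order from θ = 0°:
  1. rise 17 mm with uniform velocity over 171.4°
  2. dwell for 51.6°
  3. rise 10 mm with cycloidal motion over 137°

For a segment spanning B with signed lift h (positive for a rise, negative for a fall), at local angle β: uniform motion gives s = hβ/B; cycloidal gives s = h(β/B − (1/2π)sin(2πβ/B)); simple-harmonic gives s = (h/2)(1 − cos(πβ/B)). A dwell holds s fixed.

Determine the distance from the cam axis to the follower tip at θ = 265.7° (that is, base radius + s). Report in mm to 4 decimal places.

seg 1 [0°–171.4°] uniform, h=17: full span → s += 17 → s = 17.0000
seg 2 [171.4°–223°] dwell: s stays 17.0000
seg 3 [223°–360°] cycloidal, h=10: θ=265.7° here. β=42.7, B=137. 10·(0.3117 − sin(2π·0.3117)/(2π)) = 1.6433 → s = 18.6433
radial distance = base radius + s = 40 + 18.6433 = 58.6433

58.6433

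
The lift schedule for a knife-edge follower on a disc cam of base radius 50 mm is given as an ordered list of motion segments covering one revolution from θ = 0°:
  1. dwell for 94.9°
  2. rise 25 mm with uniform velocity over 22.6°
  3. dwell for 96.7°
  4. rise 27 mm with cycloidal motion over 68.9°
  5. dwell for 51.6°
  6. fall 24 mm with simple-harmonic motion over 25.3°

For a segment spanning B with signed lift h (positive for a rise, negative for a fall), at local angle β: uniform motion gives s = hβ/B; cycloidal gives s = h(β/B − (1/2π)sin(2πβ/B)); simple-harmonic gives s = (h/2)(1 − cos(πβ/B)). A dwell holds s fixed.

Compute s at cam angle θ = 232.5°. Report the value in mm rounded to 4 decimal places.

seg 1 [0°–94.9°] dwell: s stays 0.0000
seg 2 [94.9°–117.5°] uniform, h=25: full span → s += 25 → s = 25.0000
seg 3 [117.5°–214.2°] dwell: s stays 25.0000
seg 4 [214.2°–283.1°] cycloidal, h=27: θ=232.5° here. β=18.3, B=68.9. 27·(0.2656 − sin(2π·0.2656)/(2π)) = 2.8947 → s = 27.8947

27.8947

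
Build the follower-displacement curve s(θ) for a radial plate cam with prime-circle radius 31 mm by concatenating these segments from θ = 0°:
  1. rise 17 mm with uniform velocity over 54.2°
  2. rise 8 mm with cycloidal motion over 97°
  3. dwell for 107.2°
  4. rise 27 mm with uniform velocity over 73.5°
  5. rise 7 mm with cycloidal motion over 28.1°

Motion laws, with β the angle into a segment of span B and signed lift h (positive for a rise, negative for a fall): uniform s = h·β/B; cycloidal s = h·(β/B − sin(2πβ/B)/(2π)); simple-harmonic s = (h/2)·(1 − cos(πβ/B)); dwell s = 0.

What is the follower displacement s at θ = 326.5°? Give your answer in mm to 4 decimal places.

seg 1 [0°–54.2°] uniform, h=17: full span → s += 17 → s = 17.0000
seg 2 [54.2°–151.2°] cycloidal, h=8: full span → s += 8 → s = 25.0000
seg 3 [151.2°–258.4°] dwell: s stays 25.0000
seg 4 [258.4°–331.9°] uniform, h=27: θ=326.5° here. β=68.1, B=73.5. 27·68.1/73.5 = 25.0163 → s = 50.0163

50.0163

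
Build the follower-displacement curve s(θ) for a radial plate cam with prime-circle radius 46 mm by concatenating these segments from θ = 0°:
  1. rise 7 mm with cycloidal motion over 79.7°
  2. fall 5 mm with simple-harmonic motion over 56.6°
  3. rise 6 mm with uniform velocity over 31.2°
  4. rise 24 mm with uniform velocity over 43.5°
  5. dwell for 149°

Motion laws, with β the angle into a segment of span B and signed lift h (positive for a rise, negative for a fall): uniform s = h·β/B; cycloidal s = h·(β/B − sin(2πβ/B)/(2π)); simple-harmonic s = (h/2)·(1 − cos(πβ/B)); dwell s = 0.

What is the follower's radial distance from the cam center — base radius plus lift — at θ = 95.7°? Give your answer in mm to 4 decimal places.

seg 1 [0°–79.7°] cycloidal, h=7: full span → s += 7 → s = 7.0000
seg 2 [79.7°–136.3°] simple-harmonic, h=-5: θ=95.7° here. β=16, B=56.6. -5/2·(1 − cos(π·0.2827)) = -0.9227 → s = 6.0773
radial distance = base radius + s = 46 + 6.0773 = 52.0773

52.0773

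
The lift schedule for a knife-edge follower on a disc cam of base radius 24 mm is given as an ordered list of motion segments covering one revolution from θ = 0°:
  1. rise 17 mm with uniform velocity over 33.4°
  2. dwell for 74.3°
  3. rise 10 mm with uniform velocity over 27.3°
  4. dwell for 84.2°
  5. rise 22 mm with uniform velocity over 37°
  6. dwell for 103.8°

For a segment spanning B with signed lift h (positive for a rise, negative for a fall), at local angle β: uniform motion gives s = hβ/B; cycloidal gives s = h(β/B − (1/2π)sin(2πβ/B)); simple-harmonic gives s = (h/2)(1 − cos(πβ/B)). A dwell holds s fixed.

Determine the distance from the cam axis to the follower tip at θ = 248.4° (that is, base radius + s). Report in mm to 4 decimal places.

seg 1 [0°–33.4°] uniform, h=17: full span → s += 17 → s = 17.0000
seg 2 [33.4°–107.7°] dwell: s stays 17.0000
seg 3 [107.7°–135°] uniform, h=10: full span → s += 10 → s = 27.0000
seg 4 [135°–219.2°] dwell: s stays 27.0000
seg 5 [219.2°–256.2°] uniform, h=22: θ=248.4° here. β=29.2, B=37. 22·29.2/37 = 17.3622 → s = 44.3622
radial distance = base radius + s = 24 + 44.3622 = 68.3622

68.3622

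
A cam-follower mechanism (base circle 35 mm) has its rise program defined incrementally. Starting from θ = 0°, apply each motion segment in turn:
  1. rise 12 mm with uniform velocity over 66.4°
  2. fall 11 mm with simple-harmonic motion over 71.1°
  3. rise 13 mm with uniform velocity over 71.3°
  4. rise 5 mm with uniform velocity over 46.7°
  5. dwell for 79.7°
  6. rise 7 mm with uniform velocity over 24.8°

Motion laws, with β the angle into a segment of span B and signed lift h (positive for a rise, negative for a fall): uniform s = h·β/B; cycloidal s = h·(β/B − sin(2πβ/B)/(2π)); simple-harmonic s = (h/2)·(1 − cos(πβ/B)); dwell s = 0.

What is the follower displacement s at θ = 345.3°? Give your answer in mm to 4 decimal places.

seg 1 [0°–66.4°] uniform, h=12: full span → s += 12 → s = 12.0000
seg 2 [66.4°–137.5°] simple-harmonic, h=-11: full span → s += -11 → s = 1.0000
seg 3 [137.5°–208.8°] uniform, h=13: full span → s += 13 → s = 14.0000
seg 4 [208.8°–255.5°] uniform, h=5: full span → s += 5 → s = 19.0000
seg 5 [255.5°–335.2°] dwell: s stays 19.0000
seg 6 [335.2°–360°] uniform, h=7: θ=345.3° here. β=10.1, B=24.8. 7·10.1/24.8 = 2.8508 → s = 21.8508

21.8508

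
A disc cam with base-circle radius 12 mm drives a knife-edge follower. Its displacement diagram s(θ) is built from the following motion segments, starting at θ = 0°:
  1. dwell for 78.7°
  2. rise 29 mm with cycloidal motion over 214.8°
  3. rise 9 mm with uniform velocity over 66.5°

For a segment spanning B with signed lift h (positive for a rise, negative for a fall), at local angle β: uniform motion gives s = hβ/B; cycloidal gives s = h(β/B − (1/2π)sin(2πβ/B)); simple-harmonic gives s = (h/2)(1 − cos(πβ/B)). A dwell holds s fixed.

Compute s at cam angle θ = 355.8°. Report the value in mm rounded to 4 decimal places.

seg 1 [0°–78.7°] dwell: s stays 0.0000
seg 2 [78.7°–293.5°] cycloidal, h=29: full span → s += 29 → s = 29.0000
seg 3 [293.5°–360°] uniform, h=9: θ=355.8° here. β=62.3, B=66.5. 9·62.3/66.5 = 8.4316 → s = 37.4316

37.4316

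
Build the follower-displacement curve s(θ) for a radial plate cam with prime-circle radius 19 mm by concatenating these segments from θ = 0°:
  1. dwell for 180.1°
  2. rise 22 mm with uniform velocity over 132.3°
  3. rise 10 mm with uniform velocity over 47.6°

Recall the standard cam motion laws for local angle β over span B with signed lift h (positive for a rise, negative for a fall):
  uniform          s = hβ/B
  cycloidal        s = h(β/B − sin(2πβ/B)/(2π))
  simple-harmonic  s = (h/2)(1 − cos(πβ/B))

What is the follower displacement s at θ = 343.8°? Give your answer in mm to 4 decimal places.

seg 1 [0°–180.1°] dwell: s stays 0.0000
seg 2 [180.1°–312.4°] uniform, h=22: full span → s += 22 → s = 22.0000
seg 3 [312.4°–360°] uniform, h=10: θ=343.8° here. β=31.4, B=47.6. 10·31.4/47.6 = 6.5966 → s = 28.5966

28.5966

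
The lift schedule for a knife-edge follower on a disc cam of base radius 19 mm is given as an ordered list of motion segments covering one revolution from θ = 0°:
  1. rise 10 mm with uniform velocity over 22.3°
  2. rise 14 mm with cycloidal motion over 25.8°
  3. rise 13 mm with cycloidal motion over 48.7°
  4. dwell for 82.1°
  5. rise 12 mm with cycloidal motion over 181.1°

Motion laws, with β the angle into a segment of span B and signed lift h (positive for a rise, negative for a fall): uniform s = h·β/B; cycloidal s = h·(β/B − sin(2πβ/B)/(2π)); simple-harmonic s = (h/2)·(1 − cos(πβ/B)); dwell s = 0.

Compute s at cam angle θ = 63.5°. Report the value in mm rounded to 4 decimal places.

seg 1 [0°–22.3°] uniform, h=10: full span → s += 10 → s = 10.0000
seg 2 [22.3°–48.1°] cycloidal, h=14: full span → s += 14 → s = 24.0000
seg 3 [48.1°–96.8°] cycloidal, h=13: θ=63.5° here. β=15.4, B=48.7. 13·(0.3162 − sin(2π·0.3162)/(2π)) = 2.2184 → s = 26.2184

26.2184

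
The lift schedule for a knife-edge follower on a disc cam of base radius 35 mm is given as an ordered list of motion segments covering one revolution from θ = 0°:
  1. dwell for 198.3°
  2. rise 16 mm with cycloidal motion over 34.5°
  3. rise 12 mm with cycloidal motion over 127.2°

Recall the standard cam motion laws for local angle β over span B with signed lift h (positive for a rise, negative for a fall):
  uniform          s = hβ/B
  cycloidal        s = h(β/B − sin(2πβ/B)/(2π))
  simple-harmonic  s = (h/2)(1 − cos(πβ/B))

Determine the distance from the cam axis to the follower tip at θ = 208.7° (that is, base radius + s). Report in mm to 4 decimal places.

seg 1 [0°–198.3°] dwell: s stays 0.0000
seg 2 [198.3°–232.8°] cycloidal, h=16: θ=208.7° here. β=10.4, B=34.5. 16·(0.3014 − sin(2π·0.3014)/(2π)) = 2.4086 → s = 2.4086
radial distance = base radius + s = 35 + 2.4086 = 37.4086

37.4086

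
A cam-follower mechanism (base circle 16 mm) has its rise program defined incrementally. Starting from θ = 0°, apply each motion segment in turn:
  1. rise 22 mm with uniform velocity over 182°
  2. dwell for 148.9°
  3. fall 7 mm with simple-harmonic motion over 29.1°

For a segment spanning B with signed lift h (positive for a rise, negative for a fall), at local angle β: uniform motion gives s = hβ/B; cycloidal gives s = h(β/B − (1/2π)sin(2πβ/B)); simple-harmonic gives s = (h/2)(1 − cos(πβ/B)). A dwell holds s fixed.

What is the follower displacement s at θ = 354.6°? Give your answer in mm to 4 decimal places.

seg 1 [0°–182°] uniform, h=22: full span → s += 22 → s = 22.0000
seg 2 [182°–330.9°] dwell: s stays 22.0000
seg 3 [330.9°–360°] simple-harmonic, h=-7: θ=354.6° here. β=23.7, B=29.1. -7/2·(1 − cos(π·0.8144)) = -6.4219 → s = 15.5781

15.5781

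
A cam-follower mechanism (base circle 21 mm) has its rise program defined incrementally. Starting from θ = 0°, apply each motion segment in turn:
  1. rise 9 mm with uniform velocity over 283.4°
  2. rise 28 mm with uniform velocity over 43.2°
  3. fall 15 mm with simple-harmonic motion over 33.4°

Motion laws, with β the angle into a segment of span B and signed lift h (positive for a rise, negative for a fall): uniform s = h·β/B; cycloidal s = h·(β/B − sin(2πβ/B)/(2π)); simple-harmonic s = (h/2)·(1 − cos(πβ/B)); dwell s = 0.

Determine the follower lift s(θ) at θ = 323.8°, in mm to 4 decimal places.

seg 1 [0°–283.4°] uniform, h=9: full span → s += 9 → s = 9.0000
seg 2 [283.4°–326.6°] uniform, h=28: θ=323.8° here. β=40.4, B=43.2. 28·40.4/43.2 = 26.1852 → s = 35.1852

35.1852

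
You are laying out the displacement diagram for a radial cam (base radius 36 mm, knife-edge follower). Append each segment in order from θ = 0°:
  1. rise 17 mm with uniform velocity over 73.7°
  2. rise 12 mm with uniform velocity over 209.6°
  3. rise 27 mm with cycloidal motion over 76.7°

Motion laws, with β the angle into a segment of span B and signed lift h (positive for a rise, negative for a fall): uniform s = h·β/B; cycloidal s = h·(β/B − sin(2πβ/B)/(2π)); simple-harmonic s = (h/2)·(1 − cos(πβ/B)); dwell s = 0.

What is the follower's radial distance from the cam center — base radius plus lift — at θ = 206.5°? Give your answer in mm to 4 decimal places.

seg 1 [0°–73.7°] uniform, h=17: full span → s += 17 → s = 17.0000
seg 2 [73.7°–283.3°] uniform, h=12: θ=206.5° here. β=132.8, B=209.6. 12·132.8/209.6 = 7.6031 → s = 24.6031
radial distance = base radius + s = 36 + 24.6031 = 60.6031

60.6031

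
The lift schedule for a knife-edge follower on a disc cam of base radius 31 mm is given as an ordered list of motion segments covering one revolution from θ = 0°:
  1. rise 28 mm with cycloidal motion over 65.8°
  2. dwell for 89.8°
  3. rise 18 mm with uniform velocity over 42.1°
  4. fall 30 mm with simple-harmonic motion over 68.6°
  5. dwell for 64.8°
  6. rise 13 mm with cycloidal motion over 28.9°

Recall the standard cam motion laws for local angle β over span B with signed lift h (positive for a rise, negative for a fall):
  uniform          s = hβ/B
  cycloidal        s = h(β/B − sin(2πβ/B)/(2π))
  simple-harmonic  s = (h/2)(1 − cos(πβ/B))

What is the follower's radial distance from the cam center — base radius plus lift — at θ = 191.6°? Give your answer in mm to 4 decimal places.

seg 1 [0°–65.8°] cycloidal, h=28: full span → s += 28 → s = 28.0000
seg 2 [65.8°–155.6°] dwell: s stays 28.0000
seg 3 [155.6°–197.7°] uniform, h=18: θ=191.6° here. β=36, B=42.1. 18·36/42.1 = 15.3919 → s = 43.3919
radial distance = base radius + s = 31 + 43.3919 = 74.3919

74.3919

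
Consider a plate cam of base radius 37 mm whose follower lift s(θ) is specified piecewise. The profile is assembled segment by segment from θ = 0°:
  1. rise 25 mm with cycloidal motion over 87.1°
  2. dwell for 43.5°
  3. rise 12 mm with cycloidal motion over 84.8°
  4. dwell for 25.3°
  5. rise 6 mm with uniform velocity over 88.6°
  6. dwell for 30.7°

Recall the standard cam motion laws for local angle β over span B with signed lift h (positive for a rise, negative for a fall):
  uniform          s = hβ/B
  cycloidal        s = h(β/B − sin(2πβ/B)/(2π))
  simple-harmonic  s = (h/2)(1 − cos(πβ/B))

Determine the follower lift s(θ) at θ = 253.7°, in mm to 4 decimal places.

seg 1 [0°–87.1°] cycloidal, h=25: full span → s += 25 → s = 25.0000
seg 2 [87.1°–130.6°] dwell: s stays 25.0000
seg 3 [130.6°–215.4°] cycloidal, h=12: full span → s += 12 → s = 37.0000
seg 4 [215.4°–240.7°] dwell: s stays 37.0000
seg 5 [240.7°–329.3°] uniform, h=6: θ=253.7° here. β=13, B=88.6. 6·13/88.6 = 0.8804 → s = 37.8804

37.8804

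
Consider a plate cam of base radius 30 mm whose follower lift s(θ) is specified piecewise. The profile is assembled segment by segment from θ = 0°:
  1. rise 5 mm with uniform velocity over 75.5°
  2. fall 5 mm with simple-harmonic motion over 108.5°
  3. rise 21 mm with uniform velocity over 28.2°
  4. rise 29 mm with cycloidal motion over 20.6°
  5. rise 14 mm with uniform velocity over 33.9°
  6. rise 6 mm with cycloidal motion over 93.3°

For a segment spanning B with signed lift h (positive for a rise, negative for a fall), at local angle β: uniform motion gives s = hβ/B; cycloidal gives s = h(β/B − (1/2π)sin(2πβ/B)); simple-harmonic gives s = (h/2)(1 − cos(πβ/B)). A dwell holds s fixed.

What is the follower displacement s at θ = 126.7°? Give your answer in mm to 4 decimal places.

seg 1 [0°–75.5°] uniform, h=5: full span → s += 5 → s = 5.0000
seg 2 [75.5°–184°] simple-harmonic, h=-5: θ=126.7° here. β=51.2, B=108.5. -5/2·(1 − cos(π·0.4719)) = -2.2795 → s = 2.7205

2.7205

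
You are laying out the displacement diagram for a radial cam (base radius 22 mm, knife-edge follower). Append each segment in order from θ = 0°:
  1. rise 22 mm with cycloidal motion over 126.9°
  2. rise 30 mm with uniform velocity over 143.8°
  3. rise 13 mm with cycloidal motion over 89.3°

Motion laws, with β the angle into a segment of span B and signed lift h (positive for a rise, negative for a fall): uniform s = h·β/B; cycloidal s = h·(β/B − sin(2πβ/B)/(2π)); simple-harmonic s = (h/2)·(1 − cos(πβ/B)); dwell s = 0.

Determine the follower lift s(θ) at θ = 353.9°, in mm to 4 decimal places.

seg 1 [0°–126.9°] cycloidal, h=22: full span → s += 22 → s = 22.0000
seg 2 [126.9°–270.7°] uniform, h=30: full span → s += 30 → s = 52.0000
seg 3 [270.7°–360°] cycloidal, h=13: θ=353.9° here. β=83.2, B=89.3. 13·(0.9317 − sin(2π·0.9317)/(2π)) = 12.9730 → s = 64.9730

64.9730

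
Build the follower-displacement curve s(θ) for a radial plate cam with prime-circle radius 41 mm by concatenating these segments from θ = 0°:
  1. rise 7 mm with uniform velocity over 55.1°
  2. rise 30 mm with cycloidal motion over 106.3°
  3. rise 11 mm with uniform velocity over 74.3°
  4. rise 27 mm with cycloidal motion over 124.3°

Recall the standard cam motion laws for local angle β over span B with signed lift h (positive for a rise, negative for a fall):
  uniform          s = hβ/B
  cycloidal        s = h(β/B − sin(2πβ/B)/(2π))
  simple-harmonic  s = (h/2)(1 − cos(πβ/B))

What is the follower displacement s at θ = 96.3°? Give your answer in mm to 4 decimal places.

seg 1 [0°–55.1°] uniform, h=7: full span → s += 7 → s = 7.0000
seg 2 [55.1°–161.4°] cycloidal, h=30: θ=96.3° here. β=41.2, B=106.3. 30·(0.3876 − sin(2π·0.3876)/(2π)) = 8.5285 → s = 15.5285

15.5285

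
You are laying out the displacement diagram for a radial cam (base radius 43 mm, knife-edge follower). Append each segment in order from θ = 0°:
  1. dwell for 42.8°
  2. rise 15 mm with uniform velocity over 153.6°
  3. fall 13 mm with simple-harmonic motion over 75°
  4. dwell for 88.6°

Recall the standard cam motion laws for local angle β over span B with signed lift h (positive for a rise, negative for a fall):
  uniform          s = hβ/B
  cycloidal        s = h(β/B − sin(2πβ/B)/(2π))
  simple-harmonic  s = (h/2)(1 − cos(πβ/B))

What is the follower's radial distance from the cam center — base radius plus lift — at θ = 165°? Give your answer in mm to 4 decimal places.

seg 1 [0°–42.8°] dwell: s stays 0.0000
seg 2 [42.8°–196.4°] uniform, h=15: θ=165° here. β=122.2, B=153.6. 15·122.2/153.6 = 11.9336 → s = 11.9336
radial distance = base radius + s = 43 + 11.9336 = 54.9336

54.9336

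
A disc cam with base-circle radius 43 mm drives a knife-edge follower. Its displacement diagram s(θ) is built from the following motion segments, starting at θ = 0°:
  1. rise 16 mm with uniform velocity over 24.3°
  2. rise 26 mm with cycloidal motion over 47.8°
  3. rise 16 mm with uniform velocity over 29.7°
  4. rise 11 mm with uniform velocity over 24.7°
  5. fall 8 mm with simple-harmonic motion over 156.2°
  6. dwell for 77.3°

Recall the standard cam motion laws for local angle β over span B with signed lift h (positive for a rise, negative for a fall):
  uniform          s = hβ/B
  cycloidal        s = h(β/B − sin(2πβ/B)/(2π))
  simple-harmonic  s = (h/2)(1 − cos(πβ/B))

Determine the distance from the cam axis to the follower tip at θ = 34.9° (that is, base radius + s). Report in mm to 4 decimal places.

seg 1 [0°–24.3°] uniform, h=16: full span → s += 16 → s = 16.0000
seg 2 [24.3°–72.1°] cycloidal, h=26: θ=34.9° here. β=10.6, B=47.8. 26·(0.2218 − sin(2π·0.2218)/(2π)) = 1.6926 → s = 17.6926
radial distance = base radius + s = 43 + 17.6926 = 60.6926

60.6926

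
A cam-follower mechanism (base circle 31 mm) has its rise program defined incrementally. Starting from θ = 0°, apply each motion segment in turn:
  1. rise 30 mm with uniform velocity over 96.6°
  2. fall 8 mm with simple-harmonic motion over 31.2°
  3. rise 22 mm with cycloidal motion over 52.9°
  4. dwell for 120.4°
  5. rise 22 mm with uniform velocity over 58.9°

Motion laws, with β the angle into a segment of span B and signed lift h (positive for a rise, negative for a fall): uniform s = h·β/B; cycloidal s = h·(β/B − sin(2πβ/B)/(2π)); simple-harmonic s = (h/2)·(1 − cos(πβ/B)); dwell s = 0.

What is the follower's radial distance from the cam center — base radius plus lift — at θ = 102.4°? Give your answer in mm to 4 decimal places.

seg 1 [0°–96.6°] uniform, h=30: full span → s += 30 → s = 30.0000
seg 2 [96.6°–127.8°] simple-harmonic, h=-8: θ=102.4° here. β=5.8, B=31.2. -8/2·(1 − cos(π·0.1859)) = -0.6630 → s = 29.3370
radial distance = base radius + s = 31 + 29.3370 = 60.3370

60.3370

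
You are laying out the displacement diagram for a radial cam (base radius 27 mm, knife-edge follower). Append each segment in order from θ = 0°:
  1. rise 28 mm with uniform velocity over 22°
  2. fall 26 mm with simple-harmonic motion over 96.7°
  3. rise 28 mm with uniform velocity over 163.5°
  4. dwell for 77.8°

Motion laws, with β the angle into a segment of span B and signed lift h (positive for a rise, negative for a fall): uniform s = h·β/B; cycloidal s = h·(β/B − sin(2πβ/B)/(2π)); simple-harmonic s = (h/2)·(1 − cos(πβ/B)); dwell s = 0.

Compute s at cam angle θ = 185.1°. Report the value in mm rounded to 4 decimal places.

seg 1 [0°–22°] uniform, h=28: full span → s += 28 → s = 28.0000
seg 2 [22°–118.7°] simple-harmonic, h=-26: full span → s += -26 → s = 2.0000
seg 3 [118.7°–282.2°] uniform, h=28: θ=185.1° here. β=66.4, B=163.5. 28·66.4/163.5 = 11.3713 → s = 13.3713

13.3713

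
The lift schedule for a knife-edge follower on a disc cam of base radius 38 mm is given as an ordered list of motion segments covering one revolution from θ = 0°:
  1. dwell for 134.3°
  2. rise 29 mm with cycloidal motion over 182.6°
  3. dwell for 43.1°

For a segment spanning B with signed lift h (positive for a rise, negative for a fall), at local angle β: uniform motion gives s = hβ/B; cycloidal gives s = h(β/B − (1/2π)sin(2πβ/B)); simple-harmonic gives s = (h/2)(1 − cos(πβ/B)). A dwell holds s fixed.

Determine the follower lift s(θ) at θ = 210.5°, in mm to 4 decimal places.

seg 1 [0°–134.3°] dwell: s stays 0.0000
seg 2 [134.3°–316.9°] cycloidal, h=29: θ=210.5° here. β=76.2, B=182.6. 29·(0.4173 − sin(2π·0.4173)/(2π)) = 9.8102 → s = 9.8102

9.8102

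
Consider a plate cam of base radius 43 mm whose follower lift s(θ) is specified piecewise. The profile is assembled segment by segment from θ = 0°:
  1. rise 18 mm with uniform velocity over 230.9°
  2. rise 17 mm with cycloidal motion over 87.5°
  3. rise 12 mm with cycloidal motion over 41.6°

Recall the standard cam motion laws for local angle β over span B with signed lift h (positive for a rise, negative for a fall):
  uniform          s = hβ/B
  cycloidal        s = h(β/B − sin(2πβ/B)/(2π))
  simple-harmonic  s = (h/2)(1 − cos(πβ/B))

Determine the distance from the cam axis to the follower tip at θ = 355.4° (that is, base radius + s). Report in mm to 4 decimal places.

seg 1 [0°–230.9°] uniform, h=18: full span → s += 18 → s = 18.0000
seg 2 [230.9°–318.4°] cycloidal, h=17: full span → s += 17 → s = 35.0000
seg 3 [318.4°–360°] cycloidal, h=12: θ=355.4° here. β=37, B=41.6. 12·(0.8894 − sin(2π·0.8894)/(2π)) = 11.8958 → s = 46.8958
radial distance = base radius + s = 43 + 46.8958 = 89.8958

89.8958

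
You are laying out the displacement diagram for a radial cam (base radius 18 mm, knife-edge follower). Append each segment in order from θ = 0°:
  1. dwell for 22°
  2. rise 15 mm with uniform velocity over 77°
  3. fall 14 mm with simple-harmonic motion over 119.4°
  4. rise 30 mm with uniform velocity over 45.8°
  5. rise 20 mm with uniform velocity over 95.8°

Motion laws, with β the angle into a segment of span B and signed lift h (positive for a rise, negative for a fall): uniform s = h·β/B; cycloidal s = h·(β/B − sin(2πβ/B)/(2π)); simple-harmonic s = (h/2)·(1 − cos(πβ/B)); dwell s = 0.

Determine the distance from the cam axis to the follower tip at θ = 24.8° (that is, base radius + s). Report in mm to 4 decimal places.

seg 1 [0°–22°] dwell: s stays 0.0000
seg 2 [22°–99°] uniform, h=15: θ=24.8° here. β=2.8, B=77. 15·2.8/77 = 0.5455 → s = 0.5455
radial distance = base radius + s = 18 + 0.5455 = 18.5455

18.5455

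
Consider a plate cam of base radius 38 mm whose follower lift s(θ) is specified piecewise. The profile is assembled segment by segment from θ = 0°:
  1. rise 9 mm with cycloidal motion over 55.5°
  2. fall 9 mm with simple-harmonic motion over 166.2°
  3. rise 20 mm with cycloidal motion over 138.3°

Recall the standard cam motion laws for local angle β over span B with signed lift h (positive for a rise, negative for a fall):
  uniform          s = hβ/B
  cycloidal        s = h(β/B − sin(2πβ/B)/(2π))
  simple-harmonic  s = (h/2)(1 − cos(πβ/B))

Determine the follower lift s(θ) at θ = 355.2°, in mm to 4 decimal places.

seg 1 [0°–55.5°] cycloidal, h=9: full span → s += 9 → s = 9.0000
seg 2 [55.5°–221.7°] simple-harmonic, h=-9: full span → s += -9 → s = 0.0000
seg 3 [221.7°–360°] cycloidal, h=20: θ=355.2° here. β=133.5, B=138.3. 20·(0.9653 − sin(2π·0.9653)/(2π)) = 19.9945 → s = 19.9945

19.9945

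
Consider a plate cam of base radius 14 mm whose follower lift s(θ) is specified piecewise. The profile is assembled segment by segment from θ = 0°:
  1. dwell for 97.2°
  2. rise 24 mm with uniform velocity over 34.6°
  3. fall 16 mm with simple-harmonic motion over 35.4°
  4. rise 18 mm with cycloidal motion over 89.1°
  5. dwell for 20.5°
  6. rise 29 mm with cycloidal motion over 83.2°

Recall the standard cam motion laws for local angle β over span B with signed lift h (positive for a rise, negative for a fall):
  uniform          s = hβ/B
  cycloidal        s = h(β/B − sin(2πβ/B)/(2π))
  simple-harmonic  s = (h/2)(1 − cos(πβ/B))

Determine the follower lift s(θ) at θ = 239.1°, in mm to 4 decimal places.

seg 1 [0°–97.2°] dwell: s stays 0.0000
seg 2 [97.2°–131.8°] uniform, h=24: full span → s += 24 → s = 24.0000
seg 3 [131.8°–167.2°] simple-harmonic, h=-16: full span → s += -16 → s = 8.0000
seg 4 [167.2°–256.3°] cycloidal, h=18: θ=239.1° here. β=71.9, B=89.1. 18·(0.8070 − sin(2π·0.8070)/(2π)) = 17.2085 → s = 25.2085

25.2085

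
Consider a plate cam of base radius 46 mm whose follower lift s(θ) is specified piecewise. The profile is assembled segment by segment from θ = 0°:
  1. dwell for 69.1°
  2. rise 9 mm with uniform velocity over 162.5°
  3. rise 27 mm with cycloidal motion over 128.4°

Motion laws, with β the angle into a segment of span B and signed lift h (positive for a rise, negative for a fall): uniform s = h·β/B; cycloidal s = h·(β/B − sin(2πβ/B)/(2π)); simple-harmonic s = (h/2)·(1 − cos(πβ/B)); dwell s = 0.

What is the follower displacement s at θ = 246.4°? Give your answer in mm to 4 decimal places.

seg 1 [0°–69.1°] dwell: s stays 0.0000
seg 2 [69.1°–231.6°] uniform, h=9: full span → s += 9 → s = 9.0000
seg 3 [231.6°–360°] cycloidal, h=27: θ=246.4° here. β=14.8, B=128.4. 27·(0.1153 − sin(2π·0.1153)/(2π)) = 0.2650 → s = 9.2650

9.2650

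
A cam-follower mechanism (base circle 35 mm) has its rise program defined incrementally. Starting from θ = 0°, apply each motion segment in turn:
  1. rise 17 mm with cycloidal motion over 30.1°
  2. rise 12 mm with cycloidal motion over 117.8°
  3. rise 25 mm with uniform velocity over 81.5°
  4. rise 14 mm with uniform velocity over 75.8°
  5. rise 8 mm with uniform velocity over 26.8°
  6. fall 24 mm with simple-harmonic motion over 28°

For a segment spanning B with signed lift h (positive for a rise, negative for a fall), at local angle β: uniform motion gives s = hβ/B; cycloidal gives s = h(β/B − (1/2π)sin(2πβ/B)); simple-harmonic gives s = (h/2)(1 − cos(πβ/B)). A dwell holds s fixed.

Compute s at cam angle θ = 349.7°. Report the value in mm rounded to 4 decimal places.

seg 1 [0°–30.1°] cycloidal, h=17: full span → s += 17 → s = 17.0000
seg 2 [30.1°–147.9°] cycloidal, h=12: full span → s += 12 → s = 29.0000
seg 3 [147.9°–229.4°] uniform, h=25: full span → s += 25 → s = 54.0000
seg 4 [229.4°–305.2°] uniform, h=14: full span → s += 14 → s = 68.0000
seg 5 [305.2°–332°] uniform, h=8: full span → s += 8 → s = 76.0000
seg 6 [332°–360°] simple-harmonic, h=-24: θ=349.7° here. β=17.7, B=28. -24/2·(1 − cos(π·0.6321)) = -16.8398 → s = 59.1602

59.1602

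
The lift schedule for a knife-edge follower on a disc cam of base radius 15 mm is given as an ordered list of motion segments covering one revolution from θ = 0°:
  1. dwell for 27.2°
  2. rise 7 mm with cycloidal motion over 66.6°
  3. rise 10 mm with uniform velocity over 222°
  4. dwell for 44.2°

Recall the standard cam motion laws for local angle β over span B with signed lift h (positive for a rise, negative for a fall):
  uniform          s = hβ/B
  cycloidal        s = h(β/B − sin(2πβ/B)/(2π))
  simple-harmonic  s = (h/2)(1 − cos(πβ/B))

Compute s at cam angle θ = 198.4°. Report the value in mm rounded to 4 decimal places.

seg 1 [0°–27.2°] dwell: s stays 0.0000
seg 2 [27.2°–93.8°] cycloidal, h=7: full span → s += 7 → s = 7.0000
seg 3 [93.8°–315.8°] uniform, h=10: θ=198.4° here. β=104.6, B=222. 10·104.6/222 = 4.7117 → s = 11.7117

11.7117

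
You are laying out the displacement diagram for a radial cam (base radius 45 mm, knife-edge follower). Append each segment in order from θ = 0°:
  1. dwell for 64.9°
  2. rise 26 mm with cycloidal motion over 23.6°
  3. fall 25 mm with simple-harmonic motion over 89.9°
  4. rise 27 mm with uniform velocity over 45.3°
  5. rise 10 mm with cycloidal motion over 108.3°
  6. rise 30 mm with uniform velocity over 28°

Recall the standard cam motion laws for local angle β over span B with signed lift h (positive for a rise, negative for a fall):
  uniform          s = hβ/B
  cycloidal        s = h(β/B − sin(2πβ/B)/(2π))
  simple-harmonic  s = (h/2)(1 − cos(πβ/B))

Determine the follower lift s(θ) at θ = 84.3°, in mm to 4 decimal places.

seg 1 [0°–64.9°] dwell: s stays 0.0000
seg 2 [64.9°–88.5°] cycloidal, h=26: θ=84.3° here. β=19.4, B=23.6. 26·(0.8220 − sin(2π·0.8220)/(2π)) = 25.0943 → s = 25.0943

25.0943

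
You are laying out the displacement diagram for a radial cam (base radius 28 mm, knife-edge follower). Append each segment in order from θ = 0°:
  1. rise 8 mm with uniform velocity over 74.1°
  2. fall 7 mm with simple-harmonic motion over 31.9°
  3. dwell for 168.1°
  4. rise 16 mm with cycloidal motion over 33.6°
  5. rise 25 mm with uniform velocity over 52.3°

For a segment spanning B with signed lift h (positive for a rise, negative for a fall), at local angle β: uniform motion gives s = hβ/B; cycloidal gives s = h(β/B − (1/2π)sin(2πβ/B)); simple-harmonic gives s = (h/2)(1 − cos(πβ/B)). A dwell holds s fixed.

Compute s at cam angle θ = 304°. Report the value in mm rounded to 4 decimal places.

seg 1 [0°–74.1°] uniform, h=8: full span → s += 8 → s = 8.0000
seg 2 [74.1°–106°] simple-harmonic, h=-7: full span → s += -7 → s = 1.0000
seg 3 [106°–274.1°] dwell: s stays 1.0000
seg 4 [274.1°–307.7°] cycloidal, h=16: θ=304° here. β=29.9, B=33.6. 16·(0.8899 − sin(2π·0.8899)/(2π)) = 15.8627 → s = 16.8627

16.8627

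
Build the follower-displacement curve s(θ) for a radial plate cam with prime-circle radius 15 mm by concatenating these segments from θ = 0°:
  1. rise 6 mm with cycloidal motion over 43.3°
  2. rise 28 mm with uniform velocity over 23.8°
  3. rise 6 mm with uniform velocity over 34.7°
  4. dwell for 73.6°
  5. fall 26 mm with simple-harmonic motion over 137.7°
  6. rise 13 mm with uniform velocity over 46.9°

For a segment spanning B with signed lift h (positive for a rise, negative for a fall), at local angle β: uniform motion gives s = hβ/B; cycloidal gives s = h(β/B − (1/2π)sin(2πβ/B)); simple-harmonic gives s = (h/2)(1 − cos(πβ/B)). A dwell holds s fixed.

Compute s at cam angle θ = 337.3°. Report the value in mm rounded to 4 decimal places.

seg 1 [0°–43.3°] cycloidal, h=6: full span → s += 6 → s = 6.0000
seg 2 [43.3°–67.1°] uniform, h=28: full span → s += 28 → s = 34.0000
seg 3 [67.1°–101.8°] uniform, h=6: full span → s += 6 → s = 40.0000
seg 4 [101.8°–175.4°] dwell: s stays 40.0000
seg 5 [175.4°–313.1°] simple-harmonic, h=-26: full span → s += -26 → s = 14.0000
seg 6 [313.1°–360°] uniform, h=13: θ=337.3° here. β=24.2, B=46.9. 13·24.2/46.9 = 6.7079 → s = 20.7079

20.7079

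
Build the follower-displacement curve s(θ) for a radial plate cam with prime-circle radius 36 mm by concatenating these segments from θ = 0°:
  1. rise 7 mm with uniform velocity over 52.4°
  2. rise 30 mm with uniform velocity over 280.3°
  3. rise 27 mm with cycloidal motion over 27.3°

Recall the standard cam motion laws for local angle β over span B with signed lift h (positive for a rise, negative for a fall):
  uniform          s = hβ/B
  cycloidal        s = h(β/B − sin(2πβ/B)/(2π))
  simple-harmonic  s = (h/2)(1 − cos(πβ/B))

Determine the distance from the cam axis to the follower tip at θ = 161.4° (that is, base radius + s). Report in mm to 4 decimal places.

seg 1 [0°–52.4°] uniform, h=7: full span → s += 7 → s = 7.0000
seg 2 [52.4°–332.7°] uniform, h=30: θ=161.4° here. β=109, B=280.3. 30·109/280.3 = 11.6661 → s = 18.6661
radial distance = base radius + s = 36 + 18.6661 = 54.6661

54.6661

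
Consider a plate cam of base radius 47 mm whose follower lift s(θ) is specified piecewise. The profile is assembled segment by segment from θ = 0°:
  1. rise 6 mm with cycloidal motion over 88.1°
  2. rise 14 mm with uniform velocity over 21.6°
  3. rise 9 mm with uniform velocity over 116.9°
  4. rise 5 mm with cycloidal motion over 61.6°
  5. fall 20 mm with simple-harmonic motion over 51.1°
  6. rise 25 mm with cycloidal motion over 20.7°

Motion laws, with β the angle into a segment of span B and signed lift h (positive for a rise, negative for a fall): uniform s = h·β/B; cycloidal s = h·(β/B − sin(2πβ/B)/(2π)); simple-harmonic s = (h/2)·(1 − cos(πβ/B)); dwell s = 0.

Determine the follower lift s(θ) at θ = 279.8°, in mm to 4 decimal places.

seg 1 [0°–88.1°] cycloidal, h=6: full span → s += 6 → s = 6.0000
seg 2 [88.1°–109.7°] uniform, h=14: full span → s += 14 → s = 20.0000
seg 3 [109.7°–226.6°] uniform, h=9: full span → s += 9 → s = 29.0000
seg 4 [226.6°–288.2°] cycloidal, h=5: θ=279.8° here. β=53.2, B=61.6. 5·(0.8636 − sin(2π·0.8636)/(2π)) = 4.9196 → s = 33.9196

33.9196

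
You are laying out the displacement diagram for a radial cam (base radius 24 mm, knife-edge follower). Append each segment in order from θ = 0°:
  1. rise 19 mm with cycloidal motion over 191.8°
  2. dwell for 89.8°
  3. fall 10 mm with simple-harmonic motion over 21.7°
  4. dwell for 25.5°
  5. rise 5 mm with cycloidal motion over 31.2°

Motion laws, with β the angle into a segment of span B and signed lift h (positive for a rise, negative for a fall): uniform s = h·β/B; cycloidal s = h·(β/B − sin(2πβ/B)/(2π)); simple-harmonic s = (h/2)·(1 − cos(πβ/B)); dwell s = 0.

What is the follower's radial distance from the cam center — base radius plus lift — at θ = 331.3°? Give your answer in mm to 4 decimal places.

seg 1 [0°–191.8°] cycloidal, h=19: full span → s += 19 → s = 19.0000
seg 2 [191.8°–281.6°] dwell: s stays 19.0000
seg 3 [281.6°–303.3°] simple-harmonic, h=-10: full span → s += -10 → s = 9.0000
seg 4 [303.3°–328.8°] dwell: s stays 9.0000
seg 5 [328.8°–360°] cycloidal, h=5: θ=331.3° here. β=2.5, B=31.2. 5·(0.0801 − sin(2π·0.0801)/(2π)) = 0.0167 → s = 9.0167
radial distance = base radius + s = 24 + 9.0167 = 33.0167

33.0167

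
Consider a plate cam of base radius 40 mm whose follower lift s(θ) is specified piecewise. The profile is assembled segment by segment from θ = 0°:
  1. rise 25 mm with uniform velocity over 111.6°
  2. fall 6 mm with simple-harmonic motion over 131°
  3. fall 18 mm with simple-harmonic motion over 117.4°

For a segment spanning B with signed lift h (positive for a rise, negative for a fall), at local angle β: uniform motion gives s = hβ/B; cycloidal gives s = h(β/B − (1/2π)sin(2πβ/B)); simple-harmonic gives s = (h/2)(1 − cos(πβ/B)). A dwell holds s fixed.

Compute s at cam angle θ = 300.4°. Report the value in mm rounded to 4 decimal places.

seg 1 [0°–111.6°] uniform, h=25: full span → s += 25 → s = 25.0000
seg 2 [111.6°–242.6°] simple-harmonic, h=-6: full span → s += -6 → s = 19.0000
seg 3 [242.6°–360°] simple-harmonic, h=-18: θ=300.4° here. β=57.8, B=117.4. -18/2·(1 − cos(π·0.4923)) = -8.7833 → s = 10.2167

10.2167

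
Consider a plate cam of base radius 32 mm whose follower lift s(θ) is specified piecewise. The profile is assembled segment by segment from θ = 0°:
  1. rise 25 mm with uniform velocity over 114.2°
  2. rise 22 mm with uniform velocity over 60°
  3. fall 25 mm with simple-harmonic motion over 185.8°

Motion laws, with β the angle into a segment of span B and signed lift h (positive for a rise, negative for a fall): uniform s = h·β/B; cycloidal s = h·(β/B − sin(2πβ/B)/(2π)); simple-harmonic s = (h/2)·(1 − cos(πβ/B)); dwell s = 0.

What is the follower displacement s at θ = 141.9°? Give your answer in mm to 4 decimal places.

seg 1 [0°–114.2°] uniform, h=25: full span → s += 25 → s = 25.0000
seg 2 [114.2°–174.2°] uniform, h=22: θ=141.9° here. β=27.7, B=60. 22·27.7/60 = 10.1567 → s = 35.1567

35.1567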